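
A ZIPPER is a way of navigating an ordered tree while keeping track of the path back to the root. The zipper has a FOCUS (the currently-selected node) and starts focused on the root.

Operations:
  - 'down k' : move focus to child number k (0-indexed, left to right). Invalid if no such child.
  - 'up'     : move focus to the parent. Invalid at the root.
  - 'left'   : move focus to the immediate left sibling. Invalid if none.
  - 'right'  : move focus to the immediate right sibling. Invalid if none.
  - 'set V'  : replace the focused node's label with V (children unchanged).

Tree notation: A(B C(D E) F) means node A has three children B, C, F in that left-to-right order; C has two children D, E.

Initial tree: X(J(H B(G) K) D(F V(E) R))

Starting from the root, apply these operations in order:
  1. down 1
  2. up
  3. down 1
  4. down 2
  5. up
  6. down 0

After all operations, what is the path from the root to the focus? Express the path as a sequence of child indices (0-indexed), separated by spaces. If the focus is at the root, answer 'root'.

Step 1 (down 1): focus=D path=1 depth=1 children=['F', 'V', 'R'] left=['J'] right=[] parent=X
Step 2 (up): focus=X path=root depth=0 children=['J', 'D'] (at root)
Step 3 (down 1): focus=D path=1 depth=1 children=['F', 'V', 'R'] left=['J'] right=[] parent=X
Step 4 (down 2): focus=R path=1/2 depth=2 children=[] left=['F', 'V'] right=[] parent=D
Step 5 (up): focus=D path=1 depth=1 children=['F', 'V', 'R'] left=['J'] right=[] parent=X
Step 6 (down 0): focus=F path=1/0 depth=2 children=[] left=[] right=['V', 'R'] parent=D

Answer: 1 0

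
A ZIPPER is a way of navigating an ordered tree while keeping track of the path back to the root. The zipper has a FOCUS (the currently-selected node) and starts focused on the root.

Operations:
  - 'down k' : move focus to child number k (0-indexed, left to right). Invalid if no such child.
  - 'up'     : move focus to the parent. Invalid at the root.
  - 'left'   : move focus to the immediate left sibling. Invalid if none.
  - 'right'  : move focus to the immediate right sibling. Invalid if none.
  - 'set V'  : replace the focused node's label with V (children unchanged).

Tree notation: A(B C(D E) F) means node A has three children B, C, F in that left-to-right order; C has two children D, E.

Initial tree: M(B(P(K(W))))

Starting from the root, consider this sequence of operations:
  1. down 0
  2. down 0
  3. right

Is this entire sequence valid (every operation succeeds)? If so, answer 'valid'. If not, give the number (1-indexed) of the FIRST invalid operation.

Step 1 (down 0): focus=B path=0 depth=1 children=['P'] left=[] right=[] parent=M
Step 2 (down 0): focus=P path=0/0 depth=2 children=['K'] left=[] right=[] parent=B
Step 3 (right): INVALID

Answer: 3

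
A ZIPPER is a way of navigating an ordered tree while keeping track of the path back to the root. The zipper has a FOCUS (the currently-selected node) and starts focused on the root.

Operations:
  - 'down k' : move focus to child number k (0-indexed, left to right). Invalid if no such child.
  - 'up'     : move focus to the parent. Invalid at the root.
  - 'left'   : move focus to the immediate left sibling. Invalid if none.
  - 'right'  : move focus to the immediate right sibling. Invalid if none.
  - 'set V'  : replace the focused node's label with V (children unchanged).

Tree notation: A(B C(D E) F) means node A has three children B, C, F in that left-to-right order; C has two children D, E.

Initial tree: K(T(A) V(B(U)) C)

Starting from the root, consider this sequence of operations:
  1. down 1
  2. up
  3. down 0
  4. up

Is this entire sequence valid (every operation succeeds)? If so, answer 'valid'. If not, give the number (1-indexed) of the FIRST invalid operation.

Answer: valid

Derivation:
Step 1 (down 1): focus=V path=1 depth=1 children=['B'] left=['T'] right=['C'] parent=K
Step 2 (up): focus=K path=root depth=0 children=['T', 'V', 'C'] (at root)
Step 3 (down 0): focus=T path=0 depth=1 children=['A'] left=[] right=['V', 'C'] parent=K
Step 4 (up): focus=K path=root depth=0 children=['T', 'V', 'C'] (at root)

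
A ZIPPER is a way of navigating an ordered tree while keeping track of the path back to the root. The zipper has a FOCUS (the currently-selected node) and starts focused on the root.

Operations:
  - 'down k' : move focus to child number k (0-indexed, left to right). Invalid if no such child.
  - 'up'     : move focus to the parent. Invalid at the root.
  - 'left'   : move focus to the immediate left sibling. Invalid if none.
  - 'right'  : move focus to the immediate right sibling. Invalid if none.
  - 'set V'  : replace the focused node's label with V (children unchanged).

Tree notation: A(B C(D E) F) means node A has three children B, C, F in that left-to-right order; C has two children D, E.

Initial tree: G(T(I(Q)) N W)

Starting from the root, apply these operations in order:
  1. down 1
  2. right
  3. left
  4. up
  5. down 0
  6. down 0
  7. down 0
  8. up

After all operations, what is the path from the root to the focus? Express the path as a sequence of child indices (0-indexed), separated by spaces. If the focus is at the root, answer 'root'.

Answer: 0 0

Derivation:
Step 1 (down 1): focus=N path=1 depth=1 children=[] left=['T'] right=['W'] parent=G
Step 2 (right): focus=W path=2 depth=1 children=[] left=['T', 'N'] right=[] parent=G
Step 3 (left): focus=N path=1 depth=1 children=[] left=['T'] right=['W'] parent=G
Step 4 (up): focus=G path=root depth=0 children=['T', 'N', 'W'] (at root)
Step 5 (down 0): focus=T path=0 depth=1 children=['I'] left=[] right=['N', 'W'] parent=G
Step 6 (down 0): focus=I path=0/0 depth=2 children=['Q'] left=[] right=[] parent=T
Step 7 (down 0): focus=Q path=0/0/0 depth=3 children=[] left=[] right=[] parent=I
Step 8 (up): focus=I path=0/0 depth=2 children=['Q'] left=[] right=[] parent=T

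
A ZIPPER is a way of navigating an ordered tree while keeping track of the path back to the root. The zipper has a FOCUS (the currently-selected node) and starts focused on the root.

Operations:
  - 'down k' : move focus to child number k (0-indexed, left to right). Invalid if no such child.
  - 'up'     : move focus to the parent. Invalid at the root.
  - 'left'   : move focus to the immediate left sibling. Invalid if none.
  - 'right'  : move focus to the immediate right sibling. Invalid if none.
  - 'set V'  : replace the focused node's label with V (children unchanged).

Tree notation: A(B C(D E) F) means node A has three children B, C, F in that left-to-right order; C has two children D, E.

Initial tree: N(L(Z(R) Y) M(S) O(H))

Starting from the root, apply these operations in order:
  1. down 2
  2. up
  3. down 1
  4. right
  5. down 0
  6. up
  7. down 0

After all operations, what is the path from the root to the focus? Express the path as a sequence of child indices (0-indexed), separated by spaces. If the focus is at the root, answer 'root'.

Answer: 2 0

Derivation:
Step 1 (down 2): focus=O path=2 depth=1 children=['H'] left=['L', 'M'] right=[] parent=N
Step 2 (up): focus=N path=root depth=0 children=['L', 'M', 'O'] (at root)
Step 3 (down 1): focus=M path=1 depth=1 children=['S'] left=['L'] right=['O'] parent=N
Step 4 (right): focus=O path=2 depth=1 children=['H'] left=['L', 'M'] right=[] parent=N
Step 5 (down 0): focus=H path=2/0 depth=2 children=[] left=[] right=[] parent=O
Step 6 (up): focus=O path=2 depth=1 children=['H'] left=['L', 'M'] right=[] parent=N
Step 7 (down 0): focus=H path=2/0 depth=2 children=[] left=[] right=[] parent=O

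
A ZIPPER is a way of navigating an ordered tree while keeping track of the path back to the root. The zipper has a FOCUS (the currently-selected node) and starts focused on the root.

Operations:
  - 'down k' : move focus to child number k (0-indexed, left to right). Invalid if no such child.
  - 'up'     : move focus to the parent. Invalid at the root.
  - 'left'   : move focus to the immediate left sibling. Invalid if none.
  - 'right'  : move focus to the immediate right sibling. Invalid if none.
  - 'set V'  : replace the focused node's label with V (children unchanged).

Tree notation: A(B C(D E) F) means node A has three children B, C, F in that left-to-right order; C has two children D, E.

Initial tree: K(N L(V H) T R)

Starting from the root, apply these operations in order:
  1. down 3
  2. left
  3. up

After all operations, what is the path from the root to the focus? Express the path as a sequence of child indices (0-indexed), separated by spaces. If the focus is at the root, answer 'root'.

Answer: root

Derivation:
Step 1 (down 3): focus=R path=3 depth=1 children=[] left=['N', 'L', 'T'] right=[] parent=K
Step 2 (left): focus=T path=2 depth=1 children=[] left=['N', 'L'] right=['R'] parent=K
Step 3 (up): focus=K path=root depth=0 children=['N', 'L', 'T', 'R'] (at root)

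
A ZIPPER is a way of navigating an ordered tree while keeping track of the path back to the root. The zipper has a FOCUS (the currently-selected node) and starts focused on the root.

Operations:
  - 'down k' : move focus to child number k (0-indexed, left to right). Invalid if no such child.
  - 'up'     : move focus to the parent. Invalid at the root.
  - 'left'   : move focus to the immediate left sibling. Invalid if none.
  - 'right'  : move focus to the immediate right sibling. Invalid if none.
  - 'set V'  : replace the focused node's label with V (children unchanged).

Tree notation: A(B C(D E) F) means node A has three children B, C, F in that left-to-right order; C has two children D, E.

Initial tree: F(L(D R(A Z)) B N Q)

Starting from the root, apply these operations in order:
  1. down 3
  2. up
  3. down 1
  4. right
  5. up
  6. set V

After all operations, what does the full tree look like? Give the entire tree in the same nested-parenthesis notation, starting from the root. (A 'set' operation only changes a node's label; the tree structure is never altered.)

Step 1 (down 3): focus=Q path=3 depth=1 children=[] left=['L', 'B', 'N'] right=[] parent=F
Step 2 (up): focus=F path=root depth=0 children=['L', 'B', 'N', 'Q'] (at root)
Step 3 (down 1): focus=B path=1 depth=1 children=[] left=['L'] right=['N', 'Q'] parent=F
Step 4 (right): focus=N path=2 depth=1 children=[] left=['L', 'B'] right=['Q'] parent=F
Step 5 (up): focus=F path=root depth=0 children=['L', 'B', 'N', 'Q'] (at root)
Step 6 (set V): focus=V path=root depth=0 children=['L', 'B', 'N', 'Q'] (at root)

Answer: V(L(D R(A Z)) B N Q)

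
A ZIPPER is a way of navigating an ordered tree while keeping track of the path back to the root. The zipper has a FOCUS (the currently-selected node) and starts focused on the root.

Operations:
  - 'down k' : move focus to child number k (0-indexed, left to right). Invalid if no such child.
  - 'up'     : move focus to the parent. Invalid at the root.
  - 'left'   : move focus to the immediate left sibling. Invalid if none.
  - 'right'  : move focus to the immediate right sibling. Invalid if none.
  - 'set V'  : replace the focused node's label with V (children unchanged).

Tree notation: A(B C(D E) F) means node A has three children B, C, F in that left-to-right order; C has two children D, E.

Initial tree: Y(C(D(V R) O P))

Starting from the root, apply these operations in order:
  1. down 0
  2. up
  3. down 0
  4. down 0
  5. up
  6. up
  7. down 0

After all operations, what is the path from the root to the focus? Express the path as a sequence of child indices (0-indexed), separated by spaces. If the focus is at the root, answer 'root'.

Answer: 0

Derivation:
Step 1 (down 0): focus=C path=0 depth=1 children=['D', 'O', 'P'] left=[] right=[] parent=Y
Step 2 (up): focus=Y path=root depth=0 children=['C'] (at root)
Step 3 (down 0): focus=C path=0 depth=1 children=['D', 'O', 'P'] left=[] right=[] parent=Y
Step 4 (down 0): focus=D path=0/0 depth=2 children=['V', 'R'] left=[] right=['O', 'P'] parent=C
Step 5 (up): focus=C path=0 depth=1 children=['D', 'O', 'P'] left=[] right=[] parent=Y
Step 6 (up): focus=Y path=root depth=0 children=['C'] (at root)
Step 7 (down 0): focus=C path=0 depth=1 children=['D', 'O', 'P'] left=[] right=[] parent=Y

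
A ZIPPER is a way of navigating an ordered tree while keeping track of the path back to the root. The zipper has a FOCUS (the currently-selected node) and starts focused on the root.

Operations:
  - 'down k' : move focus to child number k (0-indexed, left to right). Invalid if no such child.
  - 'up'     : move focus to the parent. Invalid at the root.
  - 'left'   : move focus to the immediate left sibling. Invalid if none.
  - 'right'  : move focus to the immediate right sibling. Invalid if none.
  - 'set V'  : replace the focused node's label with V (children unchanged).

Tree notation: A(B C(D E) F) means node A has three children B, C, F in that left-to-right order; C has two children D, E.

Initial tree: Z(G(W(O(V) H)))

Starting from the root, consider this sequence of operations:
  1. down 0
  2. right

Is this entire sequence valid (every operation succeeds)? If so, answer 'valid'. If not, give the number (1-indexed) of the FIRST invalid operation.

Step 1 (down 0): focus=G path=0 depth=1 children=['W'] left=[] right=[] parent=Z
Step 2 (right): INVALID

Answer: 2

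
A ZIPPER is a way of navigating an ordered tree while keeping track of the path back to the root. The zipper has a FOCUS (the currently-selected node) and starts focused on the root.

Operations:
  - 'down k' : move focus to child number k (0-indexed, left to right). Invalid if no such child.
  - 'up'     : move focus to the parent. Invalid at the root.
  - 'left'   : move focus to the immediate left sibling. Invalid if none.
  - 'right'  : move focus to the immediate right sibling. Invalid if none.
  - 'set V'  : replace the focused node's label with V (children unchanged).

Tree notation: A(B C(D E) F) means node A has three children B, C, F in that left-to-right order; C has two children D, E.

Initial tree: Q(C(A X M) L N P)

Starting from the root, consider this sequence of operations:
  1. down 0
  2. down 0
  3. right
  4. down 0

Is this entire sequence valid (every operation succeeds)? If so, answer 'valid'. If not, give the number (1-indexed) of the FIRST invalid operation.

Answer: 4

Derivation:
Step 1 (down 0): focus=C path=0 depth=1 children=['A', 'X', 'M'] left=[] right=['L', 'N', 'P'] parent=Q
Step 2 (down 0): focus=A path=0/0 depth=2 children=[] left=[] right=['X', 'M'] parent=C
Step 3 (right): focus=X path=0/1 depth=2 children=[] left=['A'] right=['M'] parent=C
Step 4 (down 0): INVALID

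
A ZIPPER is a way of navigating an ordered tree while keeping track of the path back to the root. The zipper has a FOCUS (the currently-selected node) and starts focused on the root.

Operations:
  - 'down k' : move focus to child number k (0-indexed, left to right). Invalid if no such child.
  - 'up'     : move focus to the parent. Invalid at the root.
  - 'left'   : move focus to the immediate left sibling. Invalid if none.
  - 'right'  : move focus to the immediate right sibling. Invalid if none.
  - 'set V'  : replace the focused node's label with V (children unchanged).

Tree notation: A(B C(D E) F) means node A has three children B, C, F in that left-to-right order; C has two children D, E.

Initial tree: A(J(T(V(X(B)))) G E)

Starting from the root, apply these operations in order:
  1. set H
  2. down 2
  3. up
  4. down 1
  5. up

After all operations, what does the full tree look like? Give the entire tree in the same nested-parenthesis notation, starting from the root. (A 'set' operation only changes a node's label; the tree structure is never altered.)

Answer: H(J(T(V(X(B)))) G E)

Derivation:
Step 1 (set H): focus=H path=root depth=0 children=['J', 'G', 'E'] (at root)
Step 2 (down 2): focus=E path=2 depth=1 children=[] left=['J', 'G'] right=[] parent=H
Step 3 (up): focus=H path=root depth=0 children=['J', 'G', 'E'] (at root)
Step 4 (down 1): focus=G path=1 depth=1 children=[] left=['J'] right=['E'] parent=H
Step 5 (up): focus=H path=root depth=0 children=['J', 'G', 'E'] (at root)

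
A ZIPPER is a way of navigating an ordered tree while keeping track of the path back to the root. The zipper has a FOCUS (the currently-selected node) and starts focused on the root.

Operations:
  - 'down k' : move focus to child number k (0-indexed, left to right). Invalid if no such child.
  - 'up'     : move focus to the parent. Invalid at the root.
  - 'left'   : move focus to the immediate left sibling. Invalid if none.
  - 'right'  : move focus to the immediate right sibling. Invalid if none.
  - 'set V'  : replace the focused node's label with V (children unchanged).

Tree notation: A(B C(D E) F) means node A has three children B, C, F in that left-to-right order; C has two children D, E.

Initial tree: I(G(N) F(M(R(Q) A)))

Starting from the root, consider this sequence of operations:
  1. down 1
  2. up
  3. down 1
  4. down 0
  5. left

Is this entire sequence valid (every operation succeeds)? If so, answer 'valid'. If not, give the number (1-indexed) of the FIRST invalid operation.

Step 1 (down 1): focus=F path=1 depth=1 children=['M'] left=['G'] right=[] parent=I
Step 2 (up): focus=I path=root depth=0 children=['G', 'F'] (at root)
Step 3 (down 1): focus=F path=1 depth=1 children=['M'] left=['G'] right=[] parent=I
Step 4 (down 0): focus=M path=1/0 depth=2 children=['R', 'A'] left=[] right=[] parent=F
Step 5 (left): INVALID

Answer: 5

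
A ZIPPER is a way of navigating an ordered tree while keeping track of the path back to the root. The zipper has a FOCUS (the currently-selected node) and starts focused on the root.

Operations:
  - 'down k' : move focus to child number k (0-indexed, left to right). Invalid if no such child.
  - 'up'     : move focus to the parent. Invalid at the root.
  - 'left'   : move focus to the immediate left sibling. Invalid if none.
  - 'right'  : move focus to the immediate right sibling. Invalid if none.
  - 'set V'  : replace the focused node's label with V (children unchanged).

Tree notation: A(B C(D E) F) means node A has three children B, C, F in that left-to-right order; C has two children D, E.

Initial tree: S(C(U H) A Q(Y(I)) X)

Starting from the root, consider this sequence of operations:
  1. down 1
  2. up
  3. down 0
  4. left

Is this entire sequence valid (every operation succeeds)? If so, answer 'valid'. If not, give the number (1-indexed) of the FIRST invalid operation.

Answer: 4

Derivation:
Step 1 (down 1): focus=A path=1 depth=1 children=[] left=['C'] right=['Q', 'X'] parent=S
Step 2 (up): focus=S path=root depth=0 children=['C', 'A', 'Q', 'X'] (at root)
Step 3 (down 0): focus=C path=0 depth=1 children=['U', 'H'] left=[] right=['A', 'Q', 'X'] parent=S
Step 4 (left): INVALID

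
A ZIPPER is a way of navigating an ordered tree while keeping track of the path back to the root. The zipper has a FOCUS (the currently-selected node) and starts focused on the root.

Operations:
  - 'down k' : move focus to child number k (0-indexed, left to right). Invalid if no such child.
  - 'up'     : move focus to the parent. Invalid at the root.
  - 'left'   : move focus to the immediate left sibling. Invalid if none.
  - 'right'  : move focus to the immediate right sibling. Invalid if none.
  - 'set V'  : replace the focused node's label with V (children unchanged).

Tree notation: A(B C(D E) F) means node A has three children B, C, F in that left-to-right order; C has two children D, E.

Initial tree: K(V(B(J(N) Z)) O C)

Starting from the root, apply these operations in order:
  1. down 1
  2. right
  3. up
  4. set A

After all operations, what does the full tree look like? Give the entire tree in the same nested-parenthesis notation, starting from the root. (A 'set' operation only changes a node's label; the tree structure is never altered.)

Answer: A(V(B(J(N) Z)) O C)

Derivation:
Step 1 (down 1): focus=O path=1 depth=1 children=[] left=['V'] right=['C'] parent=K
Step 2 (right): focus=C path=2 depth=1 children=[] left=['V', 'O'] right=[] parent=K
Step 3 (up): focus=K path=root depth=0 children=['V', 'O', 'C'] (at root)
Step 4 (set A): focus=A path=root depth=0 children=['V', 'O', 'C'] (at root)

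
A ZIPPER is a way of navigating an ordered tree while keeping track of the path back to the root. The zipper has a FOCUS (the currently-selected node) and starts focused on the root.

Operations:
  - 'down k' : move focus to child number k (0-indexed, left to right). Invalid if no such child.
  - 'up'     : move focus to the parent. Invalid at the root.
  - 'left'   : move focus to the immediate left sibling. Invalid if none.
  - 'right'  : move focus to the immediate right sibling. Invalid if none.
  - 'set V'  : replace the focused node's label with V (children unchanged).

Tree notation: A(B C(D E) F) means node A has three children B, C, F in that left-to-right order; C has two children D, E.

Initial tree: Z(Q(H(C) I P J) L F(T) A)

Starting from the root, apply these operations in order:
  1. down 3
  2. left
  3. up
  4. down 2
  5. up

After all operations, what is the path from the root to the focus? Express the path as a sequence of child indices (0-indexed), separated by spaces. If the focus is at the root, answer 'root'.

Answer: root

Derivation:
Step 1 (down 3): focus=A path=3 depth=1 children=[] left=['Q', 'L', 'F'] right=[] parent=Z
Step 2 (left): focus=F path=2 depth=1 children=['T'] left=['Q', 'L'] right=['A'] parent=Z
Step 3 (up): focus=Z path=root depth=0 children=['Q', 'L', 'F', 'A'] (at root)
Step 4 (down 2): focus=F path=2 depth=1 children=['T'] left=['Q', 'L'] right=['A'] parent=Z
Step 5 (up): focus=Z path=root depth=0 children=['Q', 'L', 'F', 'A'] (at root)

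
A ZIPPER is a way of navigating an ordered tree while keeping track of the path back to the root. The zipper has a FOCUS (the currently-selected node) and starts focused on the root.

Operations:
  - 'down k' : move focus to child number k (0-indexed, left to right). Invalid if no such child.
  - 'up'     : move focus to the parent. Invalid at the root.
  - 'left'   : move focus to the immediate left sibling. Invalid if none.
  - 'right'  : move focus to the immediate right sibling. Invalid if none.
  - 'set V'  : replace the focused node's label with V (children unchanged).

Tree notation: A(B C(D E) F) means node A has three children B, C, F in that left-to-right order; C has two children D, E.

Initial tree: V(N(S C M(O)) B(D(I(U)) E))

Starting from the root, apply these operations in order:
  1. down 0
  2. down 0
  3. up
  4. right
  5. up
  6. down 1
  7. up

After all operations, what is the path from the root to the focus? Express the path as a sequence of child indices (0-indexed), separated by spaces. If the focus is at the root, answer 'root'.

Step 1 (down 0): focus=N path=0 depth=1 children=['S', 'C', 'M'] left=[] right=['B'] parent=V
Step 2 (down 0): focus=S path=0/0 depth=2 children=[] left=[] right=['C', 'M'] parent=N
Step 3 (up): focus=N path=0 depth=1 children=['S', 'C', 'M'] left=[] right=['B'] parent=V
Step 4 (right): focus=B path=1 depth=1 children=['D', 'E'] left=['N'] right=[] parent=V
Step 5 (up): focus=V path=root depth=0 children=['N', 'B'] (at root)
Step 6 (down 1): focus=B path=1 depth=1 children=['D', 'E'] left=['N'] right=[] parent=V
Step 7 (up): focus=V path=root depth=0 children=['N', 'B'] (at root)

Answer: root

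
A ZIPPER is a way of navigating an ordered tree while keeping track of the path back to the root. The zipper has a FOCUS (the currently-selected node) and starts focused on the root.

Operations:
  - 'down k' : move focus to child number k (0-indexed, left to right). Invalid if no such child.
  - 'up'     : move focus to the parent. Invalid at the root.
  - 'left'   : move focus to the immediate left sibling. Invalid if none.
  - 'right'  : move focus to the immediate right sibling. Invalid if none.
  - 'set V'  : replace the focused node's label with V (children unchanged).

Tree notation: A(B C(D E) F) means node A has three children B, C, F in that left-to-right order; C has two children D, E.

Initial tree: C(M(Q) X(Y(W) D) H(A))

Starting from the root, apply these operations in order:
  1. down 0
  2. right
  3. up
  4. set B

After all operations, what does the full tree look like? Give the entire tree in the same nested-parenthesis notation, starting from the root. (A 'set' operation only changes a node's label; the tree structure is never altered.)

Answer: B(M(Q) X(Y(W) D) H(A))

Derivation:
Step 1 (down 0): focus=M path=0 depth=1 children=['Q'] left=[] right=['X', 'H'] parent=C
Step 2 (right): focus=X path=1 depth=1 children=['Y', 'D'] left=['M'] right=['H'] parent=C
Step 3 (up): focus=C path=root depth=0 children=['M', 'X', 'H'] (at root)
Step 4 (set B): focus=B path=root depth=0 children=['M', 'X', 'H'] (at root)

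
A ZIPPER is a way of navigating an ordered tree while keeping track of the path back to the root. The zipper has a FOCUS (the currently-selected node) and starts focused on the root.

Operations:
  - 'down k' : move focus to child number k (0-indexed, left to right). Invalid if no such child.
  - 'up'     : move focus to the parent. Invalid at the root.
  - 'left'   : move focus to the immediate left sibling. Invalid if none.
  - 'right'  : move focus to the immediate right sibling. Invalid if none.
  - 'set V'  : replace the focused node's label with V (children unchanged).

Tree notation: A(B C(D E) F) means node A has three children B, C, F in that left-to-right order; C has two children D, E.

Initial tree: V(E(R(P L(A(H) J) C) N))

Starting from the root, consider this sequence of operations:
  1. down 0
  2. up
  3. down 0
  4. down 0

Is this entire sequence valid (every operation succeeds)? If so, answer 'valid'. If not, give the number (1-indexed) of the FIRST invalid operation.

Step 1 (down 0): focus=E path=0 depth=1 children=['R', 'N'] left=[] right=[] parent=V
Step 2 (up): focus=V path=root depth=0 children=['E'] (at root)
Step 3 (down 0): focus=E path=0 depth=1 children=['R', 'N'] left=[] right=[] parent=V
Step 4 (down 0): focus=R path=0/0 depth=2 children=['P', 'L', 'C'] left=[] right=['N'] parent=E

Answer: valid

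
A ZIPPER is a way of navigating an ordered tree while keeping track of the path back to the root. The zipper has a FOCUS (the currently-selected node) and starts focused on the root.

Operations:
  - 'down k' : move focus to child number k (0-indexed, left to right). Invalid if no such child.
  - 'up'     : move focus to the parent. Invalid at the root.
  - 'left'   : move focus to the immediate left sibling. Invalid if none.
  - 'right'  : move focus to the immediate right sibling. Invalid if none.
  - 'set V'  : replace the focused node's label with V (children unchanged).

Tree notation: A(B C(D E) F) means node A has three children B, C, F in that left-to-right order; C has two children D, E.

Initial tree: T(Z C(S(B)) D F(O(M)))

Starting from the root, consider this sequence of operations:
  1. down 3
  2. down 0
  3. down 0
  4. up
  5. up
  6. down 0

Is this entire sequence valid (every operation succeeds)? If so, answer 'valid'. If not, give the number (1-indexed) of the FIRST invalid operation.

Answer: valid

Derivation:
Step 1 (down 3): focus=F path=3 depth=1 children=['O'] left=['Z', 'C', 'D'] right=[] parent=T
Step 2 (down 0): focus=O path=3/0 depth=2 children=['M'] left=[] right=[] parent=F
Step 3 (down 0): focus=M path=3/0/0 depth=3 children=[] left=[] right=[] parent=O
Step 4 (up): focus=O path=3/0 depth=2 children=['M'] left=[] right=[] parent=F
Step 5 (up): focus=F path=3 depth=1 children=['O'] left=['Z', 'C', 'D'] right=[] parent=T
Step 6 (down 0): focus=O path=3/0 depth=2 children=['M'] left=[] right=[] parent=F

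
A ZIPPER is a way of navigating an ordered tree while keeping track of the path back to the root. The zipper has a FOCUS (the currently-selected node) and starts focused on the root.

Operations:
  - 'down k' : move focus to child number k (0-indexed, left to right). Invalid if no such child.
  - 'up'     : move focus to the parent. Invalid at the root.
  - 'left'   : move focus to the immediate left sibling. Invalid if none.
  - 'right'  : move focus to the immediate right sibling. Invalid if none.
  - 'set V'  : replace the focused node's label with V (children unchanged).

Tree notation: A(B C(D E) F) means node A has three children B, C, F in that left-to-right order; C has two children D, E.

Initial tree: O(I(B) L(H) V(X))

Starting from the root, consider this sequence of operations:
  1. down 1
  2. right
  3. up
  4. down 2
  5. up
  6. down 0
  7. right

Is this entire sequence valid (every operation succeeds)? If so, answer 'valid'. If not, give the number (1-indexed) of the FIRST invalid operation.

Step 1 (down 1): focus=L path=1 depth=1 children=['H'] left=['I'] right=['V'] parent=O
Step 2 (right): focus=V path=2 depth=1 children=['X'] left=['I', 'L'] right=[] parent=O
Step 3 (up): focus=O path=root depth=0 children=['I', 'L', 'V'] (at root)
Step 4 (down 2): focus=V path=2 depth=1 children=['X'] left=['I', 'L'] right=[] parent=O
Step 5 (up): focus=O path=root depth=0 children=['I', 'L', 'V'] (at root)
Step 6 (down 0): focus=I path=0 depth=1 children=['B'] left=[] right=['L', 'V'] parent=O
Step 7 (right): focus=L path=1 depth=1 children=['H'] left=['I'] right=['V'] parent=O

Answer: valid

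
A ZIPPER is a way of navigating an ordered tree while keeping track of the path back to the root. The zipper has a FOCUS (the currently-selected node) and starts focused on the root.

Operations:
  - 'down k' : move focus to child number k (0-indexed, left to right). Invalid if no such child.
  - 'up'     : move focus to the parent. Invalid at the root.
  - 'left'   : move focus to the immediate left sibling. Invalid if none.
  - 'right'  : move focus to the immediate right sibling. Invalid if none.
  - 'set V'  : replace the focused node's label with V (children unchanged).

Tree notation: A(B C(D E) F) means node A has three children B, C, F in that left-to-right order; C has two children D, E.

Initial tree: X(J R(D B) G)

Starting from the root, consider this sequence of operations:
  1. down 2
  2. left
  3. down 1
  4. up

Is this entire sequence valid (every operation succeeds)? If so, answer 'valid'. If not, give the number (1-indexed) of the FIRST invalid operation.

Step 1 (down 2): focus=G path=2 depth=1 children=[] left=['J', 'R'] right=[] parent=X
Step 2 (left): focus=R path=1 depth=1 children=['D', 'B'] left=['J'] right=['G'] parent=X
Step 3 (down 1): focus=B path=1/1 depth=2 children=[] left=['D'] right=[] parent=R
Step 4 (up): focus=R path=1 depth=1 children=['D', 'B'] left=['J'] right=['G'] parent=X

Answer: valid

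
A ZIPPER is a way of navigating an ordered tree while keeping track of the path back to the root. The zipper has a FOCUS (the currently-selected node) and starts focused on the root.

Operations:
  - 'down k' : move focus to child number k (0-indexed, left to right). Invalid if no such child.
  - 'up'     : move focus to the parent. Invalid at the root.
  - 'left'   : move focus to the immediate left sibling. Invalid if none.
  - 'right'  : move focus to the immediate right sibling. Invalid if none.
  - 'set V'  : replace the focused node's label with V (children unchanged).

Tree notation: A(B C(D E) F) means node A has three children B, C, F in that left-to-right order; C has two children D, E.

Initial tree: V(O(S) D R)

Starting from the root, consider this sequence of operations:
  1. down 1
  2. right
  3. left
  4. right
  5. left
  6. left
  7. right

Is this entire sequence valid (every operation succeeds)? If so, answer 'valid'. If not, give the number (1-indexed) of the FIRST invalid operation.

Answer: valid

Derivation:
Step 1 (down 1): focus=D path=1 depth=1 children=[] left=['O'] right=['R'] parent=V
Step 2 (right): focus=R path=2 depth=1 children=[] left=['O', 'D'] right=[] parent=V
Step 3 (left): focus=D path=1 depth=1 children=[] left=['O'] right=['R'] parent=V
Step 4 (right): focus=R path=2 depth=1 children=[] left=['O', 'D'] right=[] parent=V
Step 5 (left): focus=D path=1 depth=1 children=[] left=['O'] right=['R'] parent=V
Step 6 (left): focus=O path=0 depth=1 children=['S'] left=[] right=['D', 'R'] parent=V
Step 7 (right): focus=D path=1 depth=1 children=[] left=['O'] right=['R'] parent=V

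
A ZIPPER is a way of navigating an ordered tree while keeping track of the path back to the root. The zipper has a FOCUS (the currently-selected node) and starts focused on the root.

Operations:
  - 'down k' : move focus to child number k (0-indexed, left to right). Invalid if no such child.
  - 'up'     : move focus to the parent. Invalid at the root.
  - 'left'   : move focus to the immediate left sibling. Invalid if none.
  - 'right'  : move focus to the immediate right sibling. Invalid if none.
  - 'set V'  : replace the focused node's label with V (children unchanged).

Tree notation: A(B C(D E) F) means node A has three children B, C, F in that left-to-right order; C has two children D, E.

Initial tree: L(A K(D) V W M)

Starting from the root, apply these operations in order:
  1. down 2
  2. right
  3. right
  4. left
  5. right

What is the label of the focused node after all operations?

Step 1 (down 2): focus=V path=2 depth=1 children=[] left=['A', 'K'] right=['W', 'M'] parent=L
Step 2 (right): focus=W path=3 depth=1 children=[] left=['A', 'K', 'V'] right=['M'] parent=L
Step 3 (right): focus=M path=4 depth=1 children=[] left=['A', 'K', 'V', 'W'] right=[] parent=L
Step 4 (left): focus=W path=3 depth=1 children=[] left=['A', 'K', 'V'] right=['M'] parent=L
Step 5 (right): focus=M path=4 depth=1 children=[] left=['A', 'K', 'V', 'W'] right=[] parent=L

Answer: M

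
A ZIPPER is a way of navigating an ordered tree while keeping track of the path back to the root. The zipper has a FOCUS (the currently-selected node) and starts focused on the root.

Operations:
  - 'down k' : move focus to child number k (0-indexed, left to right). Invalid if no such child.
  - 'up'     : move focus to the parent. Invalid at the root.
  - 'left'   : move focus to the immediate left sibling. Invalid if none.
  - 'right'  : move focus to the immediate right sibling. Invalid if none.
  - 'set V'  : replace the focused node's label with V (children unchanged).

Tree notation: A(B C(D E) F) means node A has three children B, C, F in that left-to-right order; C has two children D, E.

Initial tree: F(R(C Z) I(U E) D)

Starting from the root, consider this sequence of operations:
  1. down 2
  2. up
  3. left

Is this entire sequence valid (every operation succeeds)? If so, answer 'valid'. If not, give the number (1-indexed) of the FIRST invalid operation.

Answer: 3

Derivation:
Step 1 (down 2): focus=D path=2 depth=1 children=[] left=['R', 'I'] right=[] parent=F
Step 2 (up): focus=F path=root depth=0 children=['R', 'I', 'D'] (at root)
Step 3 (left): INVALID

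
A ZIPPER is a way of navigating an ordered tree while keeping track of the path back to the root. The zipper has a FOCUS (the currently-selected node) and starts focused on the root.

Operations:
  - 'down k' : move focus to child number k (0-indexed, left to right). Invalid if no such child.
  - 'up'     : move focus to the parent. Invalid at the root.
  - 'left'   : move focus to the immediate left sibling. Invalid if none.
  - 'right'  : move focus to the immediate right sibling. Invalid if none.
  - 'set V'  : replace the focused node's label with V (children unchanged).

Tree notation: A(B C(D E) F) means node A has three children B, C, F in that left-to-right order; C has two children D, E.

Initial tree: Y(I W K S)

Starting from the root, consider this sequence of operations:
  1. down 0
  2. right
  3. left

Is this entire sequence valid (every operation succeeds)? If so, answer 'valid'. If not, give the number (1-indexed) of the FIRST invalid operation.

Step 1 (down 0): focus=I path=0 depth=1 children=[] left=[] right=['W', 'K', 'S'] parent=Y
Step 2 (right): focus=W path=1 depth=1 children=[] left=['I'] right=['K', 'S'] parent=Y
Step 3 (left): focus=I path=0 depth=1 children=[] left=[] right=['W', 'K', 'S'] parent=Y

Answer: valid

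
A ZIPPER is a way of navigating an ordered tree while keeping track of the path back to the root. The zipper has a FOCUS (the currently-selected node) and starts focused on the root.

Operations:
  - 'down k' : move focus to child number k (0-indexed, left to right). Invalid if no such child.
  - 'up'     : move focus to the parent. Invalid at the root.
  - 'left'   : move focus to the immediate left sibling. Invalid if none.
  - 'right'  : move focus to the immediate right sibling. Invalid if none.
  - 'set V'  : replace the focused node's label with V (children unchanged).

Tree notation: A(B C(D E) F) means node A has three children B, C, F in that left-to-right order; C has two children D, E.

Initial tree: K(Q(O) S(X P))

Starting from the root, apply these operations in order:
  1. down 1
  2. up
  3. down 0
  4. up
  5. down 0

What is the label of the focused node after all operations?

Answer: Q

Derivation:
Step 1 (down 1): focus=S path=1 depth=1 children=['X', 'P'] left=['Q'] right=[] parent=K
Step 2 (up): focus=K path=root depth=0 children=['Q', 'S'] (at root)
Step 3 (down 0): focus=Q path=0 depth=1 children=['O'] left=[] right=['S'] parent=K
Step 4 (up): focus=K path=root depth=0 children=['Q', 'S'] (at root)
Step 5 (down 0): focus=Q path=0 depth=1 children=['O'] left=[] right=['S'] parent=K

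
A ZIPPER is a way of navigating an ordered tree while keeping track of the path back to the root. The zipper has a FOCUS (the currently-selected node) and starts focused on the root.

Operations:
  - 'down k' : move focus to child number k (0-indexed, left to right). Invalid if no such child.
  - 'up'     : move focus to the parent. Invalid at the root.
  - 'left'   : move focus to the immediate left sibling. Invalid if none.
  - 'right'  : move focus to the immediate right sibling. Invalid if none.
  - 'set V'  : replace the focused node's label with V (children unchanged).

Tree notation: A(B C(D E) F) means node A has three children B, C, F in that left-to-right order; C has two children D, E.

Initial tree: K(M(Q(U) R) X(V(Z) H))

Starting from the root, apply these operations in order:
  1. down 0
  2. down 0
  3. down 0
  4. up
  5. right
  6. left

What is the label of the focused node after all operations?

Step 1 (down 0): focus=M path=0 depth=1 children=['Q', 'R'] left=[] right=['X'] parent=K
Step 2 (down 0): focus=Q path=0/0 depth=2 children=['U'] left=[] right=['R'] parent=M
Step 3 (down 0): focus=U path=0/0/0 depth=3 children=[] left=[] right=[] parent=Q
Step 4 (up): focus=Q path=0/0 depth=2 children=['U'] left=[] right=['R'] parent=M
Step 5 (right): focus=R path=0/1 depth=2 children=[] left=['Q'] right=[] parent=M
Step 6 (left): focus=Q path=0/0 depth=2 children=['U'] left=[] right=['R'] parent=M

Answer: Q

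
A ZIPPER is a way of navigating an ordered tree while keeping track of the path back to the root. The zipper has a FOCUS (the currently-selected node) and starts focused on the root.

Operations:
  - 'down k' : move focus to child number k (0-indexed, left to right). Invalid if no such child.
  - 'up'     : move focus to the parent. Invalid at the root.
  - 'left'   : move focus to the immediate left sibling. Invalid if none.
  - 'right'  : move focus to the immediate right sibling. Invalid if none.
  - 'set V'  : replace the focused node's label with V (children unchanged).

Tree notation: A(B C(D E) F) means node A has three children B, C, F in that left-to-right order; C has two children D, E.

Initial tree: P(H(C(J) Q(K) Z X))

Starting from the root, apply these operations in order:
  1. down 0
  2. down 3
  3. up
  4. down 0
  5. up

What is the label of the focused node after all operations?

Answer: H

Derivation:
Step 1 (down 0): focus=H path=0 depth=1 children=['C', 'Q', 'Z', 'X'] left=[] right=[] parent=P
Step 2 (down 3): focus=X path=0/3 depth=2 children=[] left=['C', 'Q', 'Z'] right=[] parent=H
Step 3 (up): focus=H path=0 depth=1 children=['C', 'Q', 'Z', 'X'] left=[] right=[] parent=P
Step 4 (down 0): focus=C path=0/0 depth=2 children=['J'] left=[] right=['Q', 'Z', 'X'] parent=H
Step 5 (up): focus=H path=0 depth=1 children=['C', 'Q', 'Z', 'X'] left=[] right=[] parent=P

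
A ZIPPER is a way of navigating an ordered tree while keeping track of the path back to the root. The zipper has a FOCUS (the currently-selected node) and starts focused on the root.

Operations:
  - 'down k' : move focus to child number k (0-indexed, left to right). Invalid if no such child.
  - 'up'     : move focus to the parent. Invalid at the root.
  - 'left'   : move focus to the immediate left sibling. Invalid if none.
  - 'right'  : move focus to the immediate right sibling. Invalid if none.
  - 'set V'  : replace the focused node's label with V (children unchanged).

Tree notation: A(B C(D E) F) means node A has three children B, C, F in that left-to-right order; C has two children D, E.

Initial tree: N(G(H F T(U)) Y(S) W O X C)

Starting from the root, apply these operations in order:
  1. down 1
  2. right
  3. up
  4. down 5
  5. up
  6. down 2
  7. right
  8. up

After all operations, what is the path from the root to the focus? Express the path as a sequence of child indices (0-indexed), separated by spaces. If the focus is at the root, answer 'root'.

Answer: root

Derivation:
Step 1 (down 1): focus=Y path=1 depth=1 children=['S'] left=['G'] right=['W', 'O', 'X', 'C'] parent=N
Step 2 (right): focus=W path=2 depth=1 children=[] left=['G', 'Y'] right=['O', 'X', 'C'] parent=N
Step 3 (up): focus=N path=root depth=0 children=['G', 'Y', 'W', 'O', 'X', 'C'] (at root)
Step 4 (down 5): focus=C path=5 depth=1 children=[] left=['G', 'Y', 'W', 'O', 'X'] right=[] parent=N
Step 5 (up): focus=N path=root depth=0 children=['G', 'Y', 'W', 'O', 'X', 'C'] (at root)
Step 6 (down 2): focus=W path=2 depth=1 children=[] left=['G', 'Y'] right=['O', 'X', 'C'] parent=N
Step 7 (right): focus=O path=3 depth=1 children=[] left=['G', 'Y', 'W'] right=['X', 'C'] parent=N
Step 8 (up): focus=N path=root depth=0 children=['G', 'Y', 'W', 'O', 'X', 'C'] (at root)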